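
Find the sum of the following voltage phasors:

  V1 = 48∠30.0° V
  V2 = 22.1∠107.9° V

Step 1 — Convert each phasor to rectangular form:
  V1 = 48·(cos(30.0°) + j·sin(30.0°)) = 41.57 + j24 V
  V2 = 22.1·(cos(107.9°) + j·sin(107.9°)) = -6.793 + j21.03 V
Step 2 — Sum components: V_total = 34.78 + j45.03 V.
Step 3 — Convert to polar: |V_total| = 56.9 V, ∠V_total = 52.3°.

V_total = 56.9∠52.3° V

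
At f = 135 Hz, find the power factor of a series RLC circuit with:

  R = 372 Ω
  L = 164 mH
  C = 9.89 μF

Step 1 — Angular frequency: ω = 2π·f = 2π·135 = 848.2 rad/s.
Step 2 — Component impedances:
  R: Z = R = 372 Ω
  L: Z = jωL = j·848.2·0.164 = 0 + j139.1 Ω
  C: Z = 1/(jωC) = -j/(ω·C) = 0 - j119.2 Ω
Step 3 — Series combination: Z_total = R + L + C = 372 + j19.91 Ω = 372.5∠3.1° Ω.
Step 4 — Power factor: PF = cos(φ) = Re(Z)/|Z| = 372/372.53 = 0.9986.
Step 5 — Type: Im(Z) = 19.91 ⇒ lagging (phase φ = 3.1°).

PF = 0.9986 (lagging, φ = 3.1°)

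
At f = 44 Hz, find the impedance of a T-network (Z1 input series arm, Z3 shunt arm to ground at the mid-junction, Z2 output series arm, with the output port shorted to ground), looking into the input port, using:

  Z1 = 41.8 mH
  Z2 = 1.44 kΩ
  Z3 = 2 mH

Step 1 — Angular frequency: ω = 2π·f = 2π·44 = 276.5 rad/s.
Step 2 — Component impedances:
  Z1: Z = jωL = j·276.5·0.0418 = 0 + j11.56 Ω
  Z2: Z = R = 1440 Ω
  Z3: Z = jωL = j·276.5·0.002 = 0 + j0.5529 Ω
Step 3 — With the output port shorted to ground, the output series arm Z2 runs from the junction to ground; the shunt arm Z3 also runs from the junction to ground. They appear in parallel: Z3 || Z2 = 0.0002123 + j0.5529 Ω.
Step 4 — Series with input arm Z1: Z_in = Z1 + (Z3 || Z2) = 0.0002123 + j12.11 Ω = 12.11∠90.0° Ω.

Z = 0.0002123 + j12.11 Ω = 12.11∠90.0° Ω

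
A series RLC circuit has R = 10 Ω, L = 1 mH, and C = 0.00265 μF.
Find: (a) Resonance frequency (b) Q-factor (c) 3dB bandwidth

Step 1 — Resonance condition Im(Z)=0 gives ω₀ = 1/√(LC).
Step 2 — ω₀ = 1/√(0.001·2.65e-09) = 6.143e+05 rad/s.
Step 3 — f₀ = ω₀/(2π) = 9.777e+04 Hz.
Step 4 — Series Q: Q = ω₀L/R = 6.143e+05·0.001/10 = 61.43.
Step 5 — 3dB bandwidth: Δω = ω₀/Q = 1e+04 rad/s; BW = Δω/(2π) = 1592 Hz.

(a) f₀ = 9.777e+04 Hz  (b) Q = 61.43  (c) BW = 1592 Hz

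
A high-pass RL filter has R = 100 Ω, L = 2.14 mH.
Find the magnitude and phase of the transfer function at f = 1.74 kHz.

Step 1 — Angular frequency: ω = 2π·1740 = 1.093e+04 rad/s.
Step 2 — Transfer function: H(jω) = jωL/(R + jωL).
Step 3 — Numerator jωL = j·23.4; denominator R + jωL = 100 + j23.4.
Step 4 — H = 0.0519 + j0.2218.
Step 5 — Magnitude: |H| = 0.2278 (-12.8 dB); phase: φ = 76.8°.

|H| = 0.2278 (-12.8 dB), φ = 76.8°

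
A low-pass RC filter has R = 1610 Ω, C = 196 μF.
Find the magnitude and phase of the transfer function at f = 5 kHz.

Step 1 — Angular frequency: ω = 2π·5000 = 3.142e+04 rad/s.
Step 2 — Transfer function: H(jω) = 1/(1 + jωRC).
Step 3 — Denominator: 1 + jωRC = 1 + j·3.142e+04·1610·0.000196 = 1 + j9914.
Step 4 — H = 1.018e-08 - j0.0001009.
Step 5 — Magnitude: |H| = 0.0001009 (-79.9 dB); phase: φ = -90.0°.

|H| = 0.0001009 (-79.9 dB), φ = -90.0°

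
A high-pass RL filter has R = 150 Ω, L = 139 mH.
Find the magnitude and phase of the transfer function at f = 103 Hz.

Step 1 — Angular frequency: ω = 2π·103 = 647.2 rad/s.
Step 2 — Transfer function: H(jω) = jωL/(R + jωL).
Step 3 — Numerator jωL = j·89.96; denominator R + jωL = 150 + j89.96.
Step 4 — H = 0.2645 + j0.4411.
Step 5 — Magnitude: |H| = 0.5143 (-5.8 dB); phase: φ = 59.0°.

|H| = 0.5143 (-5.8 dB), φ = 59.0°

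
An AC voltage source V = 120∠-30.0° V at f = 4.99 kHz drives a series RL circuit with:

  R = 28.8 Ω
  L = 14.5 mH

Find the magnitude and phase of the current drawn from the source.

Step 1 — Angular frequency: ω = 2π·f = 2π·4990 = 3.135e+04 rad/s.
Step 2 — Component impedances:
  R: Z = R = 28.8 Ω
  L: Z = jωL = j·3.135e+04·0.0145 = 0 + j454.6 Ω
Step 3 — Series combination: Z_total = R + L = 28.8 + j454.6 Ω = 455.5∠86.4° Ω.
Step 4 — Source phasor: V = 120∠-30.0° V = 103.9 - j60 V.
Step 5 — Ohm's law: I = V / Z_total = (103.9 - j60) / (28.8 + j454.6) = -0.117 - j0.236 A.
Step 6 — Convert to polar: |I| = 0.2634 A, ∠I = -116.4°.

I = 0.2634∠-116.4° A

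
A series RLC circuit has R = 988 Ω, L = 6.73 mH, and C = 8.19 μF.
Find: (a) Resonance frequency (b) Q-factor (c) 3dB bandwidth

Step 1 — Resonance: ω₀ = 1/√(LC) = 1/√(0.00673·8.19e-06) = 4259 rad/s.
Step 2 — f₀ = ω₀/(2π) = 677.9 Hz.
Step 3 — Series Q: Q = ω₀L/R = 4259·0.00673/988 = 0.02901.
Step 4 — Bandwidth: Δω = ω₀/Q = 1.468e+05 rad/s; BW = Δω/(2π) = 2.336e+04 Hz.

(a) f₀ = 677.9 Hz  (b) Q = 0.02901  (c) BW = 2.336e+04 Hz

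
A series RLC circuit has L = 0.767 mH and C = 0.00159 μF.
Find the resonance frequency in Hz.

Step 1 — Resonance condition Im(Z)=0 gives ω₀ = 1/√(LC).
Step 2 — ω₀ = 1/√(0.000767·1.59e-09) = 9.055e+05 rad/s.
Step 3 — f₀ = ω₀/(2π) = 1.441e+05 Hz.

f₀ = 1.441e+05 Hz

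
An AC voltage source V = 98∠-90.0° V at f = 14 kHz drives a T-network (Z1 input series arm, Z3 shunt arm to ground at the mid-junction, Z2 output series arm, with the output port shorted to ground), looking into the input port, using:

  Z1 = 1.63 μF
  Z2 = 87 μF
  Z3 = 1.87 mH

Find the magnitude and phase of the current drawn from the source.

Step 1 — Angular frequency: ω = 2π·f = 2π·1.4e+04 = 8.796e+04 rad/s.
Step 2 — Component impedances:
  Z1: Z = 1/(jωC) = -j/(ω·C) = 0 - j6.974 Ω
  Z2: Z = 1/(jωC) = -j/(ω·C) = 0 - j0.1307 Ω
  Z3: Z = jωL = j·8.796e+04·0.00187 = 0 + j164.5 Ω
Step 3 — With the output port shorted to ground, the output series arm Z2 runs from the junction to ground; the shunt arm Z3 also runs from the junction to ground. They appear in parallel: Z3 || Z2 = 0 - j0.1308 Ω.
Step 4 — Series with input arm Z1: Z_in = Z1 + (Z3 || Z2) = 0 - j7.105 Ω = 7.105∠-90.0° Ω.
Step 5 — Source phasor: V = 98∠-90.0° V = 0 - j98 V.
Step 6 — Ohm's law: I = V / Z_total = (0 - j98) / (0 - j7.105) = 13.79 A.
Step 7 — Convert to polar: |I| = 13.79 A, ∠I = 0.0°.

I = 13.79∠0.0° A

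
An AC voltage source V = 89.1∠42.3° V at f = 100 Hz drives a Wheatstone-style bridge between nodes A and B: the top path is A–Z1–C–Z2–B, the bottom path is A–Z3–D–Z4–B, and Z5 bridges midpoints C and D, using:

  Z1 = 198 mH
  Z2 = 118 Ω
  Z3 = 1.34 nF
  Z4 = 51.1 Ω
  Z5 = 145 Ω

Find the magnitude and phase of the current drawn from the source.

Step 1 — Angular frequency: ω = 2π·f = 2π·100 = 628.3 rad/s.
Step 2 — Component impedances:
  Z1: Z = jωL = j·628.3·0.198 = 0 + j124.4 Ω
  Z2: Z = R = 118 Ω
  Z3: Z = 1/(jωC) = -j/(ω·C) = 0 - j1.188e+06 Ω
  Z4: Z = R = 51.1 Ω
  Z5: Z = R = 145 Ω
Step 3 — Bridge requires nodal analysis (the Z5 bridge couples midpoints C and D, so the two paths cannot be reduced to a simple series/parallel combination). Setting node B to ground and injecting 1 A at node A, the 3-node admittance system at A, C, D solves to V_A = Z_AB = 73.68 + j124.4 Ω = 144.6∠59.4° Ω.
Step 4 — Source phasor: V = 89.1∠42.3° V = 65.9 + j59.97 V.
Step 5 — Ohm's law: I = V / Z_total = (65.9 + j59.97) / (73.68 + j124.4) = 0.5891 - j0.1808 A.
Step 6 — Convert to polar: |I| = 0.6162 A, ∠I = -17.1°.

I = 0.6162∠-17.1° A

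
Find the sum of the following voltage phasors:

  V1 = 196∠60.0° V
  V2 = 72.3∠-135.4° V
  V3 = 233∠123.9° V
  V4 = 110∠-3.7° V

Step 1 — Convert each phasor to rectangular form:
  V1 = 196·(cos(60.0°) + j·sin(60.0°)) = 98 + j169.7 V
  V2 = 72.3·(cos(-135.4°) + j·sin(-135.4°)) = -51.48 - j50.77 V
  V3 = 233·(cos(123.9°) + j·sin(123.9°)) = -130 + j193.4 V
  V4 = 110·(cos(-3.7°) + j·sin(-3.7°)) = 109.8 - j7.099 V
Step 2 — Sum components: V_total = 26.34 + j305.3 V.
Step 3 — Convert to polar: |V_total| = 306.4 V, ∠V_total = 85.1°.

V_total = 306.4∠85.1° V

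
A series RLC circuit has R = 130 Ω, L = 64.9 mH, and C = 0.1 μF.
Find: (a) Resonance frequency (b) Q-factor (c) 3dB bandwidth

Step 1 — Resonance: ω₀ = 1/√(LC) = 1/√(0.0649·1e-07) = 1.241e+04 rad/s.
Step 2 — f₀ = ω₀/(2π) = 1976 Hz.
Step 3 — Series Q: Q = ω₀L/R = 1.241e+04·0.0649/130 = 6.197.
Step 4 — Bandwidth: Δω = ω₀/Q = 2003 rad/s; BW = Δω/(2π) = 318.8 Hz.

(a) f₀ = 1976 Hz  (b) Q = 6.197  (c) BW = 318.8 Hz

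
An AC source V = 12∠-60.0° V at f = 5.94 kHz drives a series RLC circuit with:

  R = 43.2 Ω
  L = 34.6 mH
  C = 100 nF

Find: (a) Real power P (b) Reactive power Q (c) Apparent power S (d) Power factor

Step 1 — Angular frequency: ω = 2π·f = 2π·5940 = 3.732e+04 rad/s.
Step 2 — Component impedances:
  R: Z = R = 43.2 Ω
  L: Z = jωL = j·3.732e+04·0.0346 = 0 + j1291 Ω
  C: Z = 1/(jωC) = -j/(ω·C) = 0 - j267.9 Ω
Step 3 — Series combination: Z_total = R + L + C = 43.2 + j1023 Ω = 1024∠87.6° Ω.
Step 4 — Source phasor: V = 12∠-60.0° V = 6 - j10.39 V.
Step 5 — Current: I = V / Z = -0.00989 - j0.00628 A = 0.01172∠-147.6° A.
Step 6 — Complex power: S = V·I* = 0.005929 + j0.1405 VA.
Step 7 — Real power: P = Re(S) = 0.005929 W.
Step 8 — Reactive power: Q = Im(S) = 0.1405 VAR.
Step 9 — Apparent power: |S| = 0.1406 VA.
Step 10 — Power factor: PF = P/|S| = 0.04217 (lagging).

(a) P = 0.005929 W  (b) Q = 0.1405 VAR  (c) S = 0.1406 VA  (d) PF = 0.04217 (lagging)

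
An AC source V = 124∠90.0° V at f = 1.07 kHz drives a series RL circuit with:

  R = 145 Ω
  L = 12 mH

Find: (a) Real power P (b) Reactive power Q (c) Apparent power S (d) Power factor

Step 1 — Angular frequency: ω = 2π·f = 2π·1070 = 6723 rad/s.
Step 2 — Component impedances:
  R: Z = R = 145 Ω
  L: Z = jωL = j·6723·0.012 = 0 + j80.68 Ω
Step 3 — Series combination: Z_total = R + L = 145 + j80.68 Ω = 165.9∠29.1° Ω.
Step 4 — Source phasor: V = 124∠90.0° V = 0 + j124 V.
Step 5 — Current: I = V / Z = 0.3633 + j0.653 A = 0.7473∠60.9° A.
Step 6 — Complex power: S = V·I* = 80.97 + j45.05 VA.
Step 7 — Real power: P = Re(S) = 80.97 W.
Step 8 — Reactive power: Q = Im(S) = 45.05 VAR.
Step 9 — Apparent power: |S| = 92.66 VA.
Step 10 — Power factor: PF = P/|S| = 0.8738 (lagging).

(a) P = 80.97 W  (b) Q = 45.05 VAR  (c) S = 92.66 VA  (d) PF = 0.8738 (lagging)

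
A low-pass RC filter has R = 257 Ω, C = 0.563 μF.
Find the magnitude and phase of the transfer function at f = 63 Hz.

Step 1 — Angular frequency: ω = 2π·63 = 395.8 rad/s.
Step 2 — Transfer function: H(jω) = 1/(1 + jωRC).
Step 3 — Denominator: 1 + jωRC = 1 + j·395.8·257·5.63e-07 = 1 + j0.05727.
Step 4 — H = 0.9967 - j0.05709.
Step 5 — Magnitude: |H| = 0.9984 (-0.0 dB); phase: φ = -3.3°.

|H| = 0.9984 (-0.0 dB), φ = -3.3°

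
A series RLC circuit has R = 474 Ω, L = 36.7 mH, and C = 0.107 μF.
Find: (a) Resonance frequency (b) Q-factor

Step 1 — Resonance condition Im(Z)=0 gives ω₀ = 1/√(LC).
Step 2 — ω₀ = 1/√(0.0367·1.07e-07) = 1.596e+04 rad/s.
Step 3 — f₀ = ω₀/(2π) = 2540 Hz.
Step 4 — Series Q: Q = ω₀L/R = 1.596e+04·0.0367/474 = 1.236.

(a) f₀ = 2540 Hz  (b) Q = 1.236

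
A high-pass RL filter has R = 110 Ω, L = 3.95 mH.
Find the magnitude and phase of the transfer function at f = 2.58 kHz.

Step 1 — Angular frequency: ω = 2π·2580 = 1.621e+04 rad/s.
Step 2 — Transfer function: H(jω) = jωL/(R + jωL).
Step 3 — Numerator jωL = j·64.03; denominator R + jωL = 110 + j64.03.
Step 4 — H = 0.2531 + j0.4348.
Step 5 — Magnitude: |H| = 0.5031 (-6.0 dB); phase: φ = 59.8°.

|H| = 0.5031 (-6.0 dB), φ = 59.8°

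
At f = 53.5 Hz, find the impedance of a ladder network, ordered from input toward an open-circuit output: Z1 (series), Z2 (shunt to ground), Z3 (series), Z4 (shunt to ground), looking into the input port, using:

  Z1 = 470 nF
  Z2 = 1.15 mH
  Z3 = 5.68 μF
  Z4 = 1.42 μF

Step 1 — Angular frequency: ω = 2π·f = 2π·53.5 = 336.2 rad/s.
Step 2 — Component impedances:
  Z1: Z = 1/(jωC) = -j/(ω·C) = 0 - j6329 Ω
  Z2: Z = jωL = j·336.2·0.00115 = 0 + j0.3866 Ω
  Z3: Z = 1/(jωC) = -j/(ω·C) = 0 - j523.7 Ω
  Z4: Z = 1/(jωC) = -j/(ω·C) = 0 - j2095 Ω
Step 3 — Ladder network (open output): work backward from the far end, alternating series and parallel combinations. Z_in = 0 - j6329 Ω = 6329∠-90.0° Ω.

Z = 0 - j6329 Ω = 6329∠-90.0° Ω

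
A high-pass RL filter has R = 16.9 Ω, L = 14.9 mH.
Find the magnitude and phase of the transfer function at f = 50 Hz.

Step 1 — Angular frequency: ω = 2π·50 = 314.2 rad/s.
Step 2 — Transfer function: H(jω) = jωL/(R + jωL).
Step 3 — Numerator jωL = j·4.681; denominator R + jωL = 16.9 + j4.681.
Step 4 — H = 0.07125 + j0.2572.
Step 5 — Magnitude: |H| = 0.2669 (-11.5 dB); phase: φ = 74.5°.

|H| = 0.2669 (-11.5 dB), φ = 74.5°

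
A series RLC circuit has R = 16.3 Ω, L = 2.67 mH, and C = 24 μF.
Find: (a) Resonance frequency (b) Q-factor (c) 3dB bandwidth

Step 1 — Resonance: ω₀ = 1/√(LC) = 1/√(0.00267·2.4e-05) = 3950 rad/s.
Step 2 — f₀ = ω₀/(2π) = 628.7 Hz.
Step 3 — Series Q: Q = ω₀L/R = 3950·0.00267/16.3 = 0.6471.
Step 4 — Bandwidth: Δω = ω₀/Q = 6105 rad/s; BW = Δω/(2π) = 971.6 Hz.

(a) f₀ = 628.7 Hz  (b) Q = 0.6471  (c) BW = 971.6 Hz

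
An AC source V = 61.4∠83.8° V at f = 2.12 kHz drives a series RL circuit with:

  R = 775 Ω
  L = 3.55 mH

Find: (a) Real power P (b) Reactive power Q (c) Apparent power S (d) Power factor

Step 1 — Angular frequency: ω = 2π·f = 2π·2120 = 1.332e+04 rad/s.
Step 2 — Component impedances:
  R: Z = R = 775 Ω
  L: Z = jωL = j·1.332e+04·0.00355 = 0 + j47.29 Ω
Step 3 — Series combination: Z_total = R + L = 775 + j47.29 Ω = 776.4∠3.5° Ω.
Step 4 — Source phasor: V = 61.4∠83.8° V = 6.631 + j61.04 V.
Step 5 — Current: I = V / Z = 0.01331 + j0.07795 A = 0.07908∠80.3° A.
Step 6 — Complex power: S = V·I* = 4.846 + j0.2957 VA.
Step 7 — Real power: P = Re(S) = 4.846 W.
Step 8 — Reactive power: Q = Im(S) = 0.2957 VAR.
Step 9 — Apparent power: |S| = 4.855 VA.
Step 10 — Power factor: PF = P/|S| = 0.9981 (lagging).

(a) P = 4.846 W  (b) Q = 0.2957 VAR  (c) S = 4.855 VA  (d) PF = 0.9981 (lagging)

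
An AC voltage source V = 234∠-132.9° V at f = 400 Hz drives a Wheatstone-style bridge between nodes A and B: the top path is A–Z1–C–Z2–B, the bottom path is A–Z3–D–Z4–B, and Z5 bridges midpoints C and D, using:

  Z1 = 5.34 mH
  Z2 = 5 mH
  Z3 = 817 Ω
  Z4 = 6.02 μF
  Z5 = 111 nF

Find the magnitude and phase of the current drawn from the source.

Step 1 — Angular frequency: ω = 2π·f = 2π·400 = 2513 rad/s.
Step 2 — Component impedances:
  Z1: Z = jωL = j·2513·0.00534 = 0 + j13.42 Ω
  Z2: Z = jωL = j·2513·0.005 = 0 + j12.57 Ω
  Z3: Z = R = 817 Ω
  Z4: Z = 1/(jωC) = -j/(ω·C) = 0 - j66.09 Ω
  Z5: Z = 1/(jωC) = -j/(ω·C) = 0 - j3585 Ω
Step 3 — Bridge requires nodal analysis (the Z5 bridge couples midpoints C and D, so the two paths cannot be reduced to a simple series/parallel combination). Setting node B to ground and injecting 1 A at node A, the 3-node admittance system at A, C, D solves to V_A = Z_AB = 0.813 + j26.07 Ω = 26.08∠88.2° Ω.
Step 4 — Source phasor: V = 234∠-132.9° V = -159.3 - j171.4 V.
Step 5 — Ohm's law: I = V / Z_total = (-159.3 - j171.4) / (0.813 + j26.07) = -6.759 + j5.899 A.
Step 6 — Convert to polar: |I| = 8.972 A, ∠I = 138.9°.

I = 8.972∠138.9° A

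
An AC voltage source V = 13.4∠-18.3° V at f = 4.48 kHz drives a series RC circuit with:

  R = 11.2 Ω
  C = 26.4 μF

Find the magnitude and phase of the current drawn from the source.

Step 1 — Angular frequency: ω = 2π·f = 2π·4480 = 2.815e+04 rad/s.
Step 2 — Component impedances:
  R: Z = R = 11.2 Ω
  C: Z = 1/(jωC) = -j/(ω·C) = 0 - j1.346 Ω
Step 3 — Series combination: Z_total = R + C = 11.2 - j1.346 Ω = 11.28∠-6.9° Ω.
Step 4 — Source phasor: V = 13.4∠-18.3° V = 12.72 - j4.207 V.
Step 5 — Ohm's law: I = V / Z_total = (12.72 - j4.207) / (11.2 - j1.346) = 1.164 - j0.2358 A.
Step 6 — Convert to polar: |I| = 1.188 A, ∠I = -11.4°.

I = 1.188∠-11.4° A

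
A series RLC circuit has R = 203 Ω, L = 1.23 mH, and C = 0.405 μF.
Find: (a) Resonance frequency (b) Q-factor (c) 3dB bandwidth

Step 1 — Resonance condition Im(Z)=0 gives ω₀ = 1/√(LC).
Step 2 — ω₀ = 1/√(0.00123·4.05e-07) = 4.48e+04 rad/s.
Step 3 — f₀ = ω₀/(2π) = 7131 Hz.
Step 4 — Series Q: Q = ω₀L/R = 4.48e+04·0.00123/203 = 0.2715.
Step 5 — 3dB bandwidth: Δω = ω₀/Q = 1.65e+05 rad/s; BW = Δω/(2π) = 2.627e+04 Hz.

(a) f₀ = 7131 Hz  (b) Q = 0.2715  (c) BW = 2.627e+04 Hz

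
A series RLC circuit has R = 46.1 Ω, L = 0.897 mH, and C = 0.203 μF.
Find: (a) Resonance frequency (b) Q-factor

Step 1 — Resonance condition Im(Z)=0 gives ω₀ = 1/√(LC).
Step 2 — ω₀ = 1/√(0.000897·2.03e-07) = 7.411e+04 rad/s.
Step 3 — f₀ = ω₀/(2π) = 1.179e+04 Hz.
Step 4 — Series Q: Q = ω₀L/R = 7.411e+04·0.000897/46.1 = 1.442.

(a) f₀ = 1.179e+04 Hz  (b) Q = 1.442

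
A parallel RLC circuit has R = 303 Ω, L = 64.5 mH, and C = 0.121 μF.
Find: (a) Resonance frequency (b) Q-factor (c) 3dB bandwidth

Step 1 — Resonance: ω₀ = 1/√(LC) = 1/√(0.0645·1.21e-07) = 1.132e+04 rad/s.
Step 2 — f₀ = ω₀/(2π) = 1802 Hz.
Step 3 — Parallel Q: Q = R/(ω₀L) = 303/(1.132e+04·0.0645) = 0.415.
Step 4 — Bandwidth: Δω = ω₀/Q = 2.728e+04 rad/s; BW = Δω/(2π) = 4341 Hz.

(a) f₀ = 1802 Hz  (b) Q = 0.415  (c) BW = 4341 Hz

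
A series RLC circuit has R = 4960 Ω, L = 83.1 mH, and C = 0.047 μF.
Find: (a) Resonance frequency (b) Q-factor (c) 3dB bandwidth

Step 1 — Resonance: ω₀ = 1/√(LC) = 1/√(0.0831·4.7e-08) = 1.6e+04 rad/s.
Step 2 — f₀ = ω₀/(2π) = 2547 Hz.
Step 3 — Series Q: Q = ω₀L/R = 1.6e+04·0.0831/4960 = 0.2681.
Step 4 — Bandwidth: Δω = ω₀/Q = 5.969e+04 rad/s; BW = Δω/(2π) = 9500 Hz.

(a) f₀ = 2547 Hz  (b) Q = 0.2681  (c) BW = 9500 Hz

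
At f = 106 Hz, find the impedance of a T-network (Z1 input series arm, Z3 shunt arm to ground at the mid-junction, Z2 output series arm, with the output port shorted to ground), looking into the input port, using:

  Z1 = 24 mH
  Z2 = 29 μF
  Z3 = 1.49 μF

Step 1 — Angular frequency: ω = 2π·f = 2π·106 = 666 rad/s.
Step 2 — Component impedances:
  Z1: Z = jωL = j·666·0.024 = 0 + j15.98 Ω
  Z2: Z = 1/(jωC) = -j/(ω·C) = 0 - j51.77 Ω
  Z3: Z = 1/(jωC) = -j/(ω·C) = 0 - j1008 Ω
Step 3 — With the output port shorted to ground, the output series arm Z2 runs from the junction to ground; the shunt arm Z3 also runs from the junction to ground. They appear in parallel: Z3 || Z2 = 0 - j49.24 Ω.
Step 4 — Series with input arm Z1: Z_in = Z1 + (Z3 || Z2) = 0 - j33.26 Ω = 33.26∠-90.0° Ω.

Z = 0 - j33.26 Ω = 33.26∠-90.0° Ω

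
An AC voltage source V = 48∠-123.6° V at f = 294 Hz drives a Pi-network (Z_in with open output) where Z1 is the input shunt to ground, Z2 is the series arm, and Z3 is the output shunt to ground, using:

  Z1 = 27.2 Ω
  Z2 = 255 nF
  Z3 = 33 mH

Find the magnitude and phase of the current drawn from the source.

Step 1 — Angular frequency: ω = 2π·f = 2π·294 = 1847 rad/s.
Step 2 — Component impedances:
  Z1: Z = R = 27.2 Ω
  Z2: Z = 1/(jωC) = -j/(ω·C) = 0 - j2123 Ω
  Z3: Z = jωL = j·1847·0.033 = 0 + j60.96 Ω
Step 3 — With open output, the series arm Z2 and the output shunt Z3 appear in series to ground: Z2 + Z3 = 0 - j2062 Ω.
Step 4 — Parallel with input shunt Z1: Z_in = Z1 || (Z2 + Z3) = 27.2 - j0.3587 Ω = 27.2∠-0.8° Ω.
Step 5 — Source phasor: V = 48∠-123.6° V = -26.56 - j39.98 V.
Step 6 — Ohm's law: I = V / Z_total = (-26.56 - j39.98) / (27.2 - j0.3587) = -0.9572 - j1.483 A.
Step 7 — Convert to polar: |I| = 1.765 A, ∠I = -122.8°.

I = 1.765∠-122.8° A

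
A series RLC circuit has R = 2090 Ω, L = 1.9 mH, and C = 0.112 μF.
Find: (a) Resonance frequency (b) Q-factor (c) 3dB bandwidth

Step 1 — Resonance condition Im(Z)=0 gives ω₀ = 1/√(LC).
Step 2 — ω₀ = 1/√(0.0019·1.12e-07) = 6.855e+04 rad/s.
Step 3 — f₀ = ω₀/(2π) = 1.091e+04 Hz.
Step 4 — Series Q: Q = ω₀L/R = 6.855e+04·0.0019/2090 = 0.06232.
Step 5 — 3dB bandwidth: Δω = ω₀/Q = 1.1e+06 rad/s; BW = Δω/(2π) = 1.751e+05 Hz.

(a) f₀ = 1.091e+04 Hz  (b) Q = 0.06232  (c) BW = 1.751e+05 Hz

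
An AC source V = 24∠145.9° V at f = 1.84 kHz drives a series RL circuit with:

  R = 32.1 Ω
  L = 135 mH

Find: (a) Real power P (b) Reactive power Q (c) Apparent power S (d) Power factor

Step 1 — Angular frequency: ω = 2π·f = 2π·1840 = 1.156e+04 rad/s.
Step 2 — Component impedances:
  R: Z = R = 32.1 Ω
  L: Z = jωL = j·1.156e+04·0.135 = 0 + j1561 Ω
Step 3 — Series combination: Z_total = R + L = 32.1 + j1561 Ω = 1561∠88.8° Ω.
Step 4 — Source phasor: V = 24∠145.9° V = -19.87 + j13.46 V.
Step 5 — Current: I = V / Z = 0.008356 + j0.01291 A = 0.01537∠57.1° A.
Step 6 — Complex power: S = V·I* = 0.007587 + j0.3689 VA.
Step 7 — Real power: P = Re(S) = 0.007587 W.
Step 8 — Reactive power: Q = Im(S) = 0.3689 VAR.
Step 9 — Apparent power: |S| = 0.369 VA.
Step 10 — Power factor: PF = P/|S| = 0.02056 (lagging).

(a) P = 0.007587 W  (b) Q = 0.3689 VAR  (c) S = 0.369 VA  (d) PF = 0.02056 (lagging)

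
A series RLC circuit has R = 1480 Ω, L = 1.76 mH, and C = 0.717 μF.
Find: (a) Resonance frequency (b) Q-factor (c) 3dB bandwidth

Step 1 — Resonance condition Im(Z)=0 gives ω₀ = 1/√(LC).
Step 2 — ω₀ = 1/√(0.00176·7.17e-07) = 2.815e+04 rad/s.
Step 3 — f₀ = ω₀/(2π) = 4480 Hz.
Step 4 — Series Q: Q = ω₀L/R = 2.815e+04·0.00176/1480 = 0.03348.
Step 5 — 3dB bandwidth: Δω = ω₀/Q = 8.409e+05 rad/s; BW = Δω/(2π) = 1.338e+05 Hz.

(a) f₀ = 4480 Hz  (b) Q = 0.03348  (c) BW = 1.338e+05 Hz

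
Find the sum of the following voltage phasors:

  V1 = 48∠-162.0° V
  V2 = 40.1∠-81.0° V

Step 1 — Convert each phasor to rectangular form:
  V1 = 48·(cos(-162.0°) + j·sin(-162.0°)) = -45.65 - j14.83 V
  V2 = 40.1·(cos(-81.0°) + j·sin(-81.0°)) = 6.273 - j39.61 V
Step 2 — Sum components: V_total = -39.38 - j54.44 V.
Step 3 — Convert to polar: |V_total| = 67.19 V, ∠V_total = -125.9°.

V_total = 67.19∠-125.9° V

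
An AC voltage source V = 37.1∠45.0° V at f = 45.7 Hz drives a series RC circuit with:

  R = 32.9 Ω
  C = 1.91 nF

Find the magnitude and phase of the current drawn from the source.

Step 1 — Angular frequency: ω = 2π·f = 2π·45.7 = 287.1 rad/s.
Step 2 — Component impedances:
  R: Z = R = 32.9 Ω
  C: Z = 1/(jωC) = -j/(ω·C) = 0 - j1.823e+06 Ω
Step 3 — Series combination: Z_total = R + C = 32.9 - j1.823e+06 Ω = 1.823e+06∠-90.0° Ω.
Step 4 — Source phasor: V = 37.1∠45.0° V = 26.23 + j26.23 V.
Step 5 — Ohm's law: I = V / Z_total = (26.23 + j26.23) / (32.9 - j1.823e+06) = -1.439e-05 + j1.439e-05 A.
Step 6 — Convert to polar: |I| = 2.035e-05 A, ∠I = 135.0°.

I = 2.035e-05∠135.0° A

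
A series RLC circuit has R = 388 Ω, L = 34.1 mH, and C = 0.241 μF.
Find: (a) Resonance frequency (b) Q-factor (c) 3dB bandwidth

Step 1 — Resonance: ω₀ = 1/√(LC) = 1/√(0.0341·2.41e-07) = 1.103e+04 rad/s.
Step 2 — f₀ = ω₀/(2π) = 1756 Hz.
Step 3 — Series Q: Q = ω₀L/R = 1.103e+04·0.0341/388 = 0.9695.
Step 4 — Bandwidth: Δω = ω₀/Q = 1.138e+04 rad/s; BW = Δω/(2π) = 1811 Hz.

(a) f₀ = 1756 Hz  (b) Q = 0.9695  (c) BW = 1811 Hz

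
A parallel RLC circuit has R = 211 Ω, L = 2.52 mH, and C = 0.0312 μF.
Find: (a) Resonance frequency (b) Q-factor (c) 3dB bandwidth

Step 1 — Resonance: ω₀ = 1/√(LC) = 1/√(0.00252·3.12e-08) = 1.128e+05 rad/s.
Step 2 — f₀ = ω₀/(2π) = 1.795e+04 Hz.
Step 3 — Parallel Q: Q = R/(ω₀L) = 211/(1.128e+05·0.00252) = 0.7424.
Step 4 — Bandwidth: Δω = ω₀/Q = 1.519e+05 rad/s; BW = Δω/(2π) = 2.418e+04 Hz.

(a) f₀ = 1.795e+04 Hz  (b) Q = 0.7424  (c) BW = 2.418e+04 Hz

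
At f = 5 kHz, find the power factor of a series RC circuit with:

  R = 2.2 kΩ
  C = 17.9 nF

Step 1 — Angular frequency: ω = 2π·f = 2π·5000 = 3.142e+04 rad/s.
Step 2 — Component impedances:
  R: Z = R = 2200 Ω
  C: Z = 1/(jωC) = -j/(ω·C) = 0 - j1778 Ω
Step 3 — Series combination: Z_total = R + C = 2200 - j1778 Ω = 2829∠-38.9° Ω.
Step 4 — Power factor: PF = cos(φ) = Re(Z)/|Z| = 2200/2829 = 0.7777.
Step 5 — Type: Im(Z) = -1778 ⇒ leading (phase φ = -38.9°).

PF = 0.7777 (leading, φ = -38.9°)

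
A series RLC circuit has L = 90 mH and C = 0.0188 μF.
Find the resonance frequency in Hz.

Step 1 — Resonance condition Im(Z)=0 gives ω₀ = 1/√(LC).
Step 2 — ω₀ = 1/√(0.09·1.88e-08) = 2.431e+04 rad/s.
Step 3 — f₀ = ω₀/(2π) = 3869 Hz.

f₀ = 3869 Hz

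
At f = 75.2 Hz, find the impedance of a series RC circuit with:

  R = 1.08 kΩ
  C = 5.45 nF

Step 1 — Angular frequency: ω = 2π·f = 2π·75.2 = 472.5 rad/s.
Step 2 — Component impedances:
  R: Z = R = 1080 Ω
  C: Z = 1/(jωC) = -j/(ω·C) = 0 - j3.883e+05 Ω
Step 3 — Series combination: Z_total = R + C = 1080 - j3.883e+05 Ω = 3.883e+05∠-89.8° Ω.

Z = 1080 - j3.883e+05 Ω = 3.883e+05∠-89.8° Ω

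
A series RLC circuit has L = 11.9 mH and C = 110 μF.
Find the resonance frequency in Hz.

Step 1 — Resonance condition Im(Z)=0 gives ω₀ = 1/√(LC).
Step 2 — ω₀ = 1/√(0.0119·0.00011) = 874 rad/s.
Step 3 — f₀ = ω₀/(2π) = 139.1 Hz.

f₀ = 139.1 Hz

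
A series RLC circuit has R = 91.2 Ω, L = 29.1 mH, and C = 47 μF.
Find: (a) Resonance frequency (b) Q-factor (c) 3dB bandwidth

Step 1 — Resonance: ω₀ = 1/√(LC) = 1/√(0.0291·4.7e-05) = 855.1 rad/s.
Step 2 — f₀ = ω₀/(2π) = 136.1 Hz.
Step 3 — Series Q: Q = ω₀L/R = 855.1·0.0291/91.2 = 0.2728.
Step 4 — Bandwidth: Δω = ω₀/Q = 3134 rad/s; BW = Δω/(2π) = 498.8 Hz.

(a) f₀ = 136.1 Hz  (b) Q = 0.2728  (c) BW = 498.8 Hz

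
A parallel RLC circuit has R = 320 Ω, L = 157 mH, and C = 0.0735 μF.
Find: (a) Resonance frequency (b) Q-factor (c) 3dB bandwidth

Step 1 — Resonance: ω₀ = 1/√(LC) = 1/√(0.157·7.35e-08) = 9309 rad/s.
Step 2 — f₀ = ω₀/(2π) = 1482 Hz.
Step 3 — Parallel Q: Q = R/(ω₀L) = 320/(9309·0.157) = 0.2189.
Step 4 — Bandwidth: Δω = ω₀/Q = 4.252e+04 rad/s; BW = Δω/(2π) = 6767 Hz.

(a) f₀ = 1482 Hz  (b) Q = 0.2189  (c) BW = 6767 Hz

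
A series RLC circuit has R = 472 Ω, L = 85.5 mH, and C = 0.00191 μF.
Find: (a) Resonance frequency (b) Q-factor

Step 1 — Resonance condition Im(Z)=0 gives ω₀ = 1/√(LC).
Step 2 — ω₀ = 1/√(0.0855·1.91e-09) = 7.825e+04 rad/s.
Step 3 — f₀ = ω₀/(2π) = 1.245e+04 Hz.
Step 4 — Series Q: Q = ω₀L/R = 7.825e+04·0.0855/472 = 14.18.

(a) f₀ = 1.245e+04 Hz  (b) Q = 14.18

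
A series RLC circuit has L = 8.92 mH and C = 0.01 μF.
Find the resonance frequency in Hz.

Step 1 — Resonance condition Im(Z)=0 gives ω₀ = 1/√(LC).
Step 2 — ω₀ = 1/√(0.00892·1e-08) = 1.059e+05 rad/s.
Step 3 — f₀ = ω₀/(2π) = 1.685e+04 Hz.

f₀ = 1.685e+04 Hz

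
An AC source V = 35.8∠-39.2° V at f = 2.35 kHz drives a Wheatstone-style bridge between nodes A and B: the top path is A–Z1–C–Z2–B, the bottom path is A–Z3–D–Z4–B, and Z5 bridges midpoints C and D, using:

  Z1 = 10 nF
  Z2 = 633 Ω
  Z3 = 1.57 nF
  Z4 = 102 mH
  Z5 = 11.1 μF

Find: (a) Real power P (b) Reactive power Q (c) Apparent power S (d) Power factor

Step 1 — Angular frequency: ω = 2π·f = 2π·2350 = 1.477e+04 rad/s.
Step 2 — Component impedances:
  Z1: Z = 1/(jωC) = -j/(ω·C) = 0 - j6773 Ω
  Z2: Z = R = 633 Ω
  Z3: Z = 1/(jωC) = -j/(ω·C) = 0 - j4.314e+04 Ω
  Z4: Z = jωL = j·1.477e+04·0.102 = 0 + j1506 Ω
  Z5: Z = 1/(jωC) = -j/(ω·C) = 0 - j6.101 Ω
Step 3 — Bridge requires nodal analysis (the Z5 bridge couples midpoints C and D, so the two paths cannot be reduced to a simple series/parallel combination). Setting node B to ground and injecting 1 A at node A, the 3-node admittance system at A, C, D solves to V_A = Z_AB = 537.9 - j5627 Ω = 5652∠-84.5° Ω.
Step 4 — Source phasor: V = 35.8∠-39.2° V = 27.74 - j22.63 V.
Step 5 — Current: I = V / Z = 0.004452 + j0.004505 A = 0.006334∠45.3° A.
Step 6 — Complex power: S = V·I* = 0.02158 - j0.2257 VA.
Step 7 — Real power: P = Re(S) = 0.02158 W.
Step 8 — Reactive power: Q = Im(S) = -0.2257 VAR.
Step 9 — Apparent power: |S| = 0.2267 VA.
Step 10 — Power factor: PF = P/|S| = 0.09517 (leading).

(a) P = 0.02158 W  (b) Q = -0.2257 VAR  (c) S = 0.2267 VA  (d) PF = 0.09517 (leading)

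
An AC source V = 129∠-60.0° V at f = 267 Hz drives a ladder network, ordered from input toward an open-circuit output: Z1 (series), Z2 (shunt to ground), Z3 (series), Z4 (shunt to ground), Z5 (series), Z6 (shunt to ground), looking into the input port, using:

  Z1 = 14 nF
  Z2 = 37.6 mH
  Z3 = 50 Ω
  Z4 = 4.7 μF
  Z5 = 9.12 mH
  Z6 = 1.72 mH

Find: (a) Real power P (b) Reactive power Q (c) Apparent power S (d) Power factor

Step 1 — Angular frequency: ω = 2π·f = 2π·267 = 1678 rad/s.
Step 2 — Component impedances:
  Z1: Z = 1/(jωC) = -j/(ω·C) = 0 - j4.258e+04 Ω
  Z2: Z = jωL = j·1678·0.0376 = 0 + j63.08 Ω
  Z3: Z = R = 50 Ω
  Z4: Z = 1/(jωC) = -j/(ω·C) = 0 - j126.8 Ω
  Z5: Z = jωL = j·1678·0.00912 = 0 + j15.3 Ω
  Z6: Z = jωL = j·1678·0.00172 = 0 + j2.885 Ω
Step 3 — Ladder network (open output): work backward from the far end, alternating series and parallel combinations. Z_in = 20.71 - j4.255e+04 Ω = 4.255e+04∠-90.0° Ω.
Step 4 — Source phasor: V = 129∠-60.0° V = 64.5 - j111.7 V.
Step 5 — Current: I = V / Z = 0.002626 + j0.001515 A = 0.003032∠30.0° A.
Step 6 — Complex power: S = V·I* = 0.0001903 - j0.3911 VA.
Step 7 — Real power: P = Re(S) = 0.0001903 W.
Step 8 — Reactive power: Q = Im(S) = -0.3911 VAR.
Step 9 — Apparent power: |S| = 0.3911 VA.
Step 10 — Power factor: PF = P/|S| = 0.0004866 (leading).

(a) P = 0.0001903 W  (b) Q = -0.3911 VAR  (c) S = 0.3911 VA  (d) PF = 0.0004866 (leading)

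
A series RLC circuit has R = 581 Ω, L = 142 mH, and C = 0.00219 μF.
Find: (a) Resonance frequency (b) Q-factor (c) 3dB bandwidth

Step 1 — Resonance: ω₀ = 1/√(LC) = 1/√(0.142·2.19e-09) = 5.671e+04 rad/s.
Step 2 — f₀ = ω₀/(2π) = 9025 Hz.
Step 3 — Series Q: Q = ω₀L/R = 5.671e+04·0.142/581 = 13.86.
Step 4 — Bandwidth: Δω = ω₀/Q = 4092 rad/s; BW = Δω/(2π) = 651.2 Hz.

(a) f₀ = 9025 Hz  (b) Q = 13.86  (c) BW = 651.2 Hz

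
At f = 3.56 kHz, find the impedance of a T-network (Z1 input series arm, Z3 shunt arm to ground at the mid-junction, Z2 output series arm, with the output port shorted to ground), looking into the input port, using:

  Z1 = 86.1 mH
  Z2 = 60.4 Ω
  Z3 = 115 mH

Step 1 — Angular frequency: ω = 2π·f = 2π·3560 = 2.237e+04 rad/s.
Step 2 — Component impedances:
  Z1: Z = jωL = j·2.237e+04·0.0861 = 0 + j1926 Ω
  Z2: Z = R = 60.4 Ω
  Z3: Z = jωL = j·2.237e+04·0.115 = 0 + j2572 Ω
Step 3 — With the output port shorted to ground, the output series arm Z2 runs from the junction to ground; the shunt arm Z3 also runs from the junction to ground. They appear in parallel: Z3 || Z2 = 60.37 + j1.417 Ω.
Step 4 — Series with input arm Z1: Z_in = Z1 + (Z3 || Z2) = 60.37 + j1927 Ω = 1928∠88.2° Ω.

Z = 60.37 + j1927 Ω = 1928∠88.2° Ω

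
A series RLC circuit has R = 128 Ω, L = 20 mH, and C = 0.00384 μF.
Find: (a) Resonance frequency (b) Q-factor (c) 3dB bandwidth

Step 1 — Resonance condition Im(Z)=0 gives ω₀ = 1/√(LC).
Step 2 — ω₀ = 1/√(0.02·3.84e-09) = 1.141e+05 rad/s.
Step 3 — f₀ = ω₀/(2π) = 1.816e+04 Hz.
Step 4 — Series Q: Q = ω₀L/R = 1.141e+05·0.02/128 = 17.83.
Step 5 — 3dB bandwidth: Δω = ω₀/Q = 6400 rad/s; BW = Δω/(2π) = 1019 Hz.

(a) f₀ = 1.816e+04 Hz  (b) Q = 17.83  (c) BW = 1019 Hz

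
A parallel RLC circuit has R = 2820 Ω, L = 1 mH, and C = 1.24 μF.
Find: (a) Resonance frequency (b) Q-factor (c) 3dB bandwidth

Step 1 — Resonance: ω₀ = 1/√(LC) = 1/√(0.001·1.24e-06) = 2.84e+04 rad/s.
Step 2 — f₀ = ω₀/(2π) = 4520 Hz.
Step 3 — Parallel Q: Q = R/(ω₀L) = 2820/(2.84e+04·0.001) = 99.3.
Step 4 — Bandwidth: Δω = ω₀/Q = 286 rad/s; BW = Δω/(2π) = 45.51 Hz.

(a) f₀ = 4520 Hz  (b) Q = 99.3  (c) BW = 45.51 Hz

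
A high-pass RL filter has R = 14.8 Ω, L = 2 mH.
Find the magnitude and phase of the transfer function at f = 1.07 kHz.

Step 1 — Angular frequency: ω = 2π·1070 = 6723 rad/s.
Step 2 — Transfer function: H(jω) = jωL/(R + jωL).
Step 3 — Numerator jωL = j·13.45; denominator R + jωL = 14.8 + j13.45.
Step 4 — H = 0.4522 + j0.4977.
Step 5 — Magnitude: |H| = 0.6724 (-3.4 dB); phase: φ = 47.7°.

|H| = 0.6724 (-3.4 dB), φ = 47.7°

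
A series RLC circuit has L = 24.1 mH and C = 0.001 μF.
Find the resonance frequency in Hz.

Step 1 — Resonance condition Im(Z)=0 gives ω₀ = 1/√(LC).
Step 2 — ω₀ = 1/√(0.0241·1e-09) = 2.037e+05 rad/s.
Step 3 — f₀ = ω₀/(2π) = 3.242e+04 Hz.

f₀ = 3.242e+04 Hz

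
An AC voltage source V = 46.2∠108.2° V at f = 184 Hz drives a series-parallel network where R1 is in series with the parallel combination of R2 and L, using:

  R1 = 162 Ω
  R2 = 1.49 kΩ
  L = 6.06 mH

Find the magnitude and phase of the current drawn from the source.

Step 1 — Angular frequency: ω = 2π·f = 2π·184 = 1156 rad/s.
Step 2 — Component impedances:
  R1: Z = R = 162 Ω
  R2: Z = R = 1490 Ω
  L: Z = jωL = j·1156·0.00606 = 0 + j7.006 Ω
Step 3 — Parallel branch: R2 || L = 1/(1/R2 + 1/L) = 0.03294 + j7.006 Ω.
Step 4 — Series with R1: Z_total = R1 + (R2 || L) = 162 + j7.006 Ω = 162.2∠2.5° Ω.
Step 5 — Source phasor: V = 46.2∠108.2° V = -14.43 + j43.89 V.
Step 6 — Ohm's law: I = V / Z_total = (-14.43 + j43.89) / (162 + j7.006) = -0.0772 + j0.2742 A.
Step 7 — Convert to polar: |I| = 0.2849 A, ∠I = 105.7°.

I = 0.2849∠105.7° A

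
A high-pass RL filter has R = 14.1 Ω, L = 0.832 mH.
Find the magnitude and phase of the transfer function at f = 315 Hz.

Step 1 — Angular frequency: ω = 2π·315 = 1979 rad/s.
Step 2 — Transfer function: H(jω) = jωL/(R + jωL).
Step 3 — Numerator jωL = j·1.647; denominator R + jωL = 14.1 + j1.647.
Step 4 — H = 0.01346 + j0.1152.
Step 5 — Magnitude: |H| = 0.116 (-18.7 dB); phase: φ = 83.3°.

|H| = 0.116 (-18.7 dB), φ = 83.3°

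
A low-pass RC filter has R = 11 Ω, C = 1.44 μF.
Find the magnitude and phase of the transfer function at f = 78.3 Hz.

Step 1 — Angular frequency: ω = 2π·78.3 = 492 rad/s.
Step 2 — Transfer function: H(jω) = 1/(1 + jωRC).
Step 3 — Denominator: 1 + jωRC = 1 + j·492·11·1.44e-06 = 1 + j0.007793.
Step 4 — H = 0.9999 - j0.007792.
Step 5 — Magnitude: |H| = 1 (-0.0 dB); phase: φ = -0.4°.

|H| = 1 (-0.0 dB), φ = -0.4°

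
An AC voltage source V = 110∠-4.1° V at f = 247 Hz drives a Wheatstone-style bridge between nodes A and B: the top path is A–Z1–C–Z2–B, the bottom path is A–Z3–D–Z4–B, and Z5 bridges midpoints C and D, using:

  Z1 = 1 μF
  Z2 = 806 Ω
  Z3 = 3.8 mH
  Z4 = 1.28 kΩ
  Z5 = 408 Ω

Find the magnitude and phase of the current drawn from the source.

Step 1 — Angular frequency: ω = 2π·f = 2π·247 = 1552 rad/s.
Step 2 — Component impedances:
  Z1: Z = 1/(jωC) = -j/(ω·C) = 0 - j644.4 Ω
  Z2: Z = R = 806 Ω
  Z3: Z = jωL = j·1552·0.0038 = 0 + j5.897 Ω
  Z4: Z = R = 1280 Ω
  Z5: Z = R = 408 Ω
Step 3 — Bridge requires nodal analysis (the Z5 bridge couples midpoints C and D, so the two paths cannot be reduced to a simple series/parallel combination). Setting node B to ground and injecting 1 A at node A, the 3-node admittance system at A, C, D solves to V_A = Z_AB = 597.5 - j49.09 Ω = 599.6∠-4.7° Ω.
Step 4 — Source phasor: V = 110∠-4.1° V = 109.7 - j7.865 V.
Step 5 — Ohm's law: I = V / Z_total = (109.7 - j7.865) / (597.5 - j49.09) = 0.1835 + j0.001909 A.
Step 6 — Convert to polar: |I| = 0.1835 A, ∠I = 0.6°.

I = 0.1835∠0.6° A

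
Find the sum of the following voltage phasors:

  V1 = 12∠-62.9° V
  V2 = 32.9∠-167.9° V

Step 1 — Convert each phasor to rectangular form:
  V1 = 12·(cos(-62.9°) + j·sin(-62.9°)) = 5.467 - j10.68 V
  V2 = 32.9·(cos(-167.9°) + j·sin(-167.9°)) = -32.17 - j6.896 V
Step 2 — Sum components: V_total = -26.7 - j17.58 V.
Step 3 — Convert to polar: |V_total| = 31.97 V, ∠V_total = -146.6°.

V_total = 31.97∠-146.6° V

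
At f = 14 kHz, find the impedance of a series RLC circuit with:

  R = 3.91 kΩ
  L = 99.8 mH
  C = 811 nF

Step 1 — Angular frequency: ω = 2π·f = 2π·1.4e+04 = 8.796e+04 rad/s.
Step 2 — Component impedances:
  R: Z = R = 3910 Ω
  L: Z = jωL = j·8.796e+04·0.0998 = 0 + j8779 Ω
  C: Z = 1/(jωC) = -j/(ω·C) = 0 - j14.02 Ω
Step 3 — Series combination: Z_total = R + L + C = 3910 + j8765 Ω = 9597∠66.0° Ω.

Z = 3910 + j8765 Ω = 9597∠66.0° Ω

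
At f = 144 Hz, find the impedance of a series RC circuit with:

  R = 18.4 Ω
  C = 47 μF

Step 1 — Angular frequency: ω = 2π·f = 2π·144 = 904.8 rad/s.
Step 2 — Component impedances:
  R: Z = R = 18.4 Ω
  C: Z = 1/(jωC) = -j/(ω·C) = 0 - j23.52 Ω
Step 3 — Series combination: Z_total = R + C = 18.4 - j23.52 Ω = 29.86∠-52.0° Ω.

Z = 18.4 - j23.52 Ω = 29.86∠-52.0° Ω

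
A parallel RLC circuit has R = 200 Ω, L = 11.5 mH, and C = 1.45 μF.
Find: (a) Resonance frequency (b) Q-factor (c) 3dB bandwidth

Step 1 — Resonance: ω₀ = 1/√(LC) = 1/√(0.0115·1.45e-06) = 7744 rad/s.
Step 2 — f₀ = ω₀/(2π) = 1233 Hz.
Step 3 — Parallel Q: Q = R/(ω₀L) = 200/(7744·0.0115) = 2.246.
Step 4 — Bandwidth: Δω = ω₀/Q = 3448 rad/s; BW = Δω/(2π) = 548.8 Hz.

(a) f₀ = 1233 Hz  (b) Q = 2.246  (c) BW = 548.8 Hz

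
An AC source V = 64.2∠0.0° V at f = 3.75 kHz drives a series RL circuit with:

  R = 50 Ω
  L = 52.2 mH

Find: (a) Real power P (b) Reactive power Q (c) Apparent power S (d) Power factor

Step 1 — Angular frequency: ω = 2π·f = 2π·3750 = 2.356e+04 rad/s.
Step 2 — Component impedances:
  R: Z = R = 50 Ω
  L: Z = jωL = j·2.356e+04·0.0522 = 0 + j1230 Ω
Step 3 — Series combination: Z_total = R + L = 50 + j1230 Ω = 1231∠87.7° Ω.
Step 4 — Source phasor: V = 64.2∠0.0° V = 64.2 V.
Step 5 — Current: I = V / Z = 0.002118 - j0.05211 A = 0.05215∠-87.7° A.
Step 6 — Complex power: S = V·I* = 0.136 + j3.346 VA.
Step 7 — Real power: P = Re(S) = 0.136 W.
Step 8 — Reactive power: Q = Im(S) = 3.346 VAR.
Step 9 — Apparent power: |S| = 3.348 VA.
Step 10 — Power factor: PF = P/|S| = 0.04062 (lagging).

(a) P = 0.136 W  (b) Q = 3.346 VAR  (c) S = 3.348 VA  (d) PF = 0.04062 (lagging)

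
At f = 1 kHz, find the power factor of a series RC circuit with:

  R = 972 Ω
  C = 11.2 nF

Step 1 — Angular frequency: ω = 2π·f = 2π·1000 = 6283 rad/s.
Step 2 — Component impedances:
  R: Z = R = 972 Ω
  C: Z = 1/(jωC) = -j/(ω·C) = 0 - j1.421e+04 Ω
Step 3 — Series combination: Z_total = R + C = 972 - j1.421e+04 Ω = 1.424e+04∠-86.1° Ω.
Step 4 — Power factor: PF = cos(φ) = Re(Z)/|Z| = 972/14243 = 0.06824.
Step 5 — Type: Im(Z) = -1.421e+04 ⇒ leading (phase φ = -86.1°).

PF = 0.06824 (leading, φ = -86.1°)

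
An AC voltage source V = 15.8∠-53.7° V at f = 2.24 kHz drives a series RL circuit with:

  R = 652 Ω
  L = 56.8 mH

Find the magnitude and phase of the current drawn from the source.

Step 1 — Angular frequency: ω = 2π·f = 2π·2240 = 1.407e+04 rad/s.
Step 2 — Component impedances:
  R: Z = R = 652 Ω
  L: Z = jωL = j·1.407e+04·0.0568 = 0 + j799.4 Ω
Step 3 — Series combination: Z_total = R + L = 652 + j799.4 Ω = 1032∠50.8° Ω.
Step 4 — Source phasor: V = 15.8∠-53.7° V = 9.354 - j12.73 V.
Step 5 — Ohm's law: I = V / Z_total = (9.354 - j12.73) / (652 + j799.4) = -0.003835 - j0.01483 A.
Step 6 — Convert to polar: |I| = 0.01532 A, ∠I = -104.5°.

I = 0.01532∠-104.5° A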